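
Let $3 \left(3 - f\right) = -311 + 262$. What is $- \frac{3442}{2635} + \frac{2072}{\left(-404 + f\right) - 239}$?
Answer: $- \frac{22819142}{4930085} \approx -4.6285$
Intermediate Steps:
$f = \frac{58}{3}$ ($f = 3 - \frac{-311 + 262}{3} = 3 - - \frac{49}{3} = 3 + \frac{49}{3} = \frac{58}{3} \approx 19.333$)
$- \frac{3442}{2635} + \frac{2072}{\left(-404 + f\right) - 239} = - \frac{3442}{2635} + \frac{2072}{\left(-404 + \frac{58}{3}\right) - 239} = \left(-3442\right) \frac{1}{2635} + \frac{2072}{- \frac{1154}{3} - 239} = - \frac{3442}{2635} + \frac{2072}{- \frac{1871}{3}} = - \frac{3442}{2635} + 2072 \left(- \frac{3}{1871}\right) = - \frac{3442}{2635} - \frac{6216}{1871} = - \frac{22819142}{4930085}$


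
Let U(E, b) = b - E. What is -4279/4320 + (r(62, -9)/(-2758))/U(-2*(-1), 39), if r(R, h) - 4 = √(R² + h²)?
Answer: -218336057/220419360 - 5*√157/102046 ≈ -0.99116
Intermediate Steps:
r(R, h) = 4 + √(R² + h²)
-4279/4320 + (r(62, -9)/(-2758))/U(-2*(-1), 39) = -4279/4320 + ((4 + √(62² + (-9)²))/(-2758))/(39 - (-2)*(-1)) = -4279*1/4320 + ((4 + √(3844 + 81))*(-1/2758))/(39 - 1*2) = -4279/4320 + ((4 + √3925)*(-1/2758))/(39 - 2) = -4279/4320 + ((4 + 5*√157)*(-1/2758))/37 = -4279/4320 + (-2/1379 - 5*√157/2758)*(1/37) = -4279/4320 + (-2/51023 - 5*√157/102046) = -218336057/220419360 - 5*√157/102046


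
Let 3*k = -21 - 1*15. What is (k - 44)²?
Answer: 3136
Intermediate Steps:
k = -12 (k = (-21 - 1*15)/3 = (-21 - 15)/3 = (⅓)*(-36) = -12)
(k - 44)² = (-12 - 44)² = (-56)² = 3136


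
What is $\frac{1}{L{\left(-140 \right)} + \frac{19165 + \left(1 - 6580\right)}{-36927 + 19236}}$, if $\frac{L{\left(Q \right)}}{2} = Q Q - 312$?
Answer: $\frac{17691}{682435430} \approx 2.5923 \cdot 10^{-5}$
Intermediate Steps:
$L{\left(Q \right)} = -624 + 2 Q^{2}$ ($L{\left(Q \right)} = 2 \left(Q Q - 312\right) = 2 \left(Q^{2} - 312\right) = 2 \left(-312 + Q^{2}\right) = -624 + 2 Q^{2}$)
$\frac{1}{L{\left(-140 \right)} + \frac{19165 + \left(1 - 6580\right)}{-36927 + 19236}} = \frac{1}{\left(-624 + 2 \left(-140\right)^{2}\right) + \frac{19165 + \left(1 - 6580\right)}{-36927 + 19236}} = \frac{1}{\left(-624 + 2 \cdot 19600\right) + \frac{19165 + \left(1 - 6580\right)}{-17691}} = \frac{1}{\left(-624 + 39200\right) + \left(19165 - 6579\right) \left(- \frac{1}{17691}\right)} = \frac{1}{38576 + 12586 \left(- \frac{1}{17691}\right)} = \frac{1}{38576 - \frac{12586}{17691}} = \frac{1}{\frac{682435430}{17691}} = \frac{17691}{682435430}$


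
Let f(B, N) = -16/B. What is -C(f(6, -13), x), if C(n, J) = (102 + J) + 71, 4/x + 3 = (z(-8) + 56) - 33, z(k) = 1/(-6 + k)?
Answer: -48323/279 ≈ -173.20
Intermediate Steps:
x = 56/279 (x = 4/(-3 + ((1/(-6 - 8) + 56) - 33)) = 4/(-3 + ((1/(-14) + 56) - 33)) = 4/(-3 + ((-1/14 + 56) - 33)) = 4/(-3 + (783/14 - 33)) = 4/(-3 + 321/14) = 4/(279/14) = 4*(14/279) = 56/279 ≈ 0.20072)
C(n, J) = 173 + J
-C(f(6, -13), x) = -(173 + 56/279) = -1*48323/279 = -48323/279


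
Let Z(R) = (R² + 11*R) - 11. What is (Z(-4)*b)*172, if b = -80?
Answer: 536640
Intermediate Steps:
Z(R) = -11 + R² + 11*R
(Z(-4)*b)*172 = ((-11 + (-4)² + 11*(-4))*(-80))*172 = ((-11 + 16 - 44)*(-80))*172 = -39*(-80)*172 = 3120*172 = 536640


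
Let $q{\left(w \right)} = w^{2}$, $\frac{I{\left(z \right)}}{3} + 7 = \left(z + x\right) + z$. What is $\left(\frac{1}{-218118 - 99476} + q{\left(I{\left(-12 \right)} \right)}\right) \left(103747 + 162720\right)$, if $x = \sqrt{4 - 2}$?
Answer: $\frac{733473652622999}{317594} - 148688586 \sqrt{2} \approx 2.0992 \cdot 10^{9}$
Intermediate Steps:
$x = \sqrt{2} \approx 1.4142$
$I{\left(z \right)} = -21 + 3 \sqrt{2} + 6 z$ ($I{\left(z \right)} = -21 + 3 \left(\left(z + \sqrt{2}\right) + z\right) = -21 + 3 \left(\sqrt{2} + 2 z\right) = -21 + \left(3 \sqrt{2} + 6 z\right) = -21 + 3 \sqrt{2} + 6 z$)
$\left(\frac{1}{-218118 - 99476} + q{\left(I{\left(-12 \right)} \right)}\right) \left(103747 + 162720\right) = \left(\frac{1}{-218118 - 99476} + \left(-21 + 3 \sqrt{2} + 6 \left(-12\right)\right)^{2}\right) \left(103747 + 162720\right) = \left(\frac{1}{-317594} + \left(-21 + 3 \sqrt{2} - 72\right)^{2}\right) 266467 = \left(- \frac{1}{317594} + \left(-93 + 3 \sqrt{2}\right)^{2}\right) 266467 = - \frac{266467}{317594} + 266467 \left(-93 + 3 \sqrt{2}\right)^{2}$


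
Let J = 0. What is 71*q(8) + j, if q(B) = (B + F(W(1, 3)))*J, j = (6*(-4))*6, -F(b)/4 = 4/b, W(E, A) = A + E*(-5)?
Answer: -144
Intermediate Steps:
W(E, A) = A - 5*E
F(b) = -16/b
j = -144 (j = -24*6 = -144)
q(B) = 0 (q(B) = (B - 16/(3 - 5*1))*0 = (B - 16/(3 - 5))*0 = (B - 16/(-2))*0 = (B - 16*(-½))*0 = (B + 8)*0 = (8 + B)*0 = 0)
71*q(8) + j = 71*0 - 144 = 0 - 144 = -144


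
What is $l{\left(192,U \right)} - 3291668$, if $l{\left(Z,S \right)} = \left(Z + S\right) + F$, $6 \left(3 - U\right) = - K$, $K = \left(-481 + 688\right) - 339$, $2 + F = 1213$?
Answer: $-3290284$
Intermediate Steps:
$F = 1211$ ($F = -2 + 1213 = 1211$)
$K = -132$ ($K = 207 - 339 = -132$)
$U = -19$ ($U = 3 - \frac{\left(-1\right) \left(-132\right)}{6} = 3 - 22 = -19$)
$l{\left(Z,S \right)} = 1211 + S + Z$ ($l{\left(Z,S \right)} = \left(Z + S\right) + 1211 = \left(S + Z\right) + 1211 = 1211 + S + Z$)
$l{\left(192,U \right)} - 3291668 = \left(1211 - 19 + 192\right) - 3291668 = 1384 - 3291668 = -3290284$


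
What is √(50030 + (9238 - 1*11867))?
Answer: √47401 ≈ 217.72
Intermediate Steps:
√(50030 + (9238 - 1*11867)) = √(50030 + (9238 - 11867)) = √(50030 - 2629) = √47401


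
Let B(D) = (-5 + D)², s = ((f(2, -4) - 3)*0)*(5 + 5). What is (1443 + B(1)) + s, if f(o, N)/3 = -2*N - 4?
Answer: 1459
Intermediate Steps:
f(o, N) = -12 - 6*N (f(o, N) = 3*(-2*N - 4) = 3*(-4 - 2*N) = -12 - 6*N)
s = 0 (s = (((-12 - 6*(-4)) - 3)*0)*(5 + 5) = (((-12 + 24) - 3)*0)*10 = ((12 - 3)*0)*10 = (9*0)*10 = 0*10 = 0)
(1443 + B(1)) + s = (1443 + (-5 + 1)²) + 0 = (1443 + (-4)²) + 0 = (1443 + 16) + 0 = 1459 + 0 = 1459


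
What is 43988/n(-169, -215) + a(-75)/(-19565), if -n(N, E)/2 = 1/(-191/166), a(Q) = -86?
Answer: 955694451/37765 ≈ 25306.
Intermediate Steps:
n(N, E) = 332/191 (n(N, E) = -2/((-191/166)) = -2/((-191*1/166)) = -2/(-191/166) = -2*(-166/191) = 332/191)
43988/n(-169, -215) + a(-75)/(-19565) = 43988/(332/191) - 86/(-19565) = 43988*(191/332) - 86*(-1/19565) = 2100427/83 + 2/455 = 955694451/37765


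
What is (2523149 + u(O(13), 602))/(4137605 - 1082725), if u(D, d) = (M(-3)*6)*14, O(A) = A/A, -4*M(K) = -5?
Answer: 1261627/1527440 ≈ 0.82597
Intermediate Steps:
M(K) = 5/4 (M(K) = -1/4*(-5) = 5/4)
O(A) = 1
u(D, d) = 105 (u(D, d) = ((5/4)*6)*14 = (15/2)*14 = 105)
(2523149 + u(O(13), 602))/(4137605 - 1082725) = (2523149 + 105)/(4137605 - 1082725) = 2523254/3054880 = 2523254*(1/3054880) = 1261627/1527440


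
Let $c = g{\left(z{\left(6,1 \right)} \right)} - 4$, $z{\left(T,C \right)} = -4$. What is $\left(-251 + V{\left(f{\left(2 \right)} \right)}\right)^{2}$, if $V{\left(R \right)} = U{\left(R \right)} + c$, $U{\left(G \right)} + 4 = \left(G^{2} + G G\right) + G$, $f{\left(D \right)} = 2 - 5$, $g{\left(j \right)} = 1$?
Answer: $59049$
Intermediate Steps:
$f{\left(D \right)} = -3$
$c = -3$ ($c = 1 - 4 = -3$)
$U{\left(G \right)} = -4 + G + 2 G^{2}$ ($U{\left(G \right)} = -4 + \left(\left(G^{2} + G G\right) + G\right) = -4 + \left(\left(G^{2} + G^{2}\right) + G\right) = -4 + \left(2 G^{2} + G\right) = -4 + \left(G + 2 G^{2}\right) = -4 + G + 2 G^{2}$)
$V{\left(R \right)} = -7 + R + 2 R^{2}$ ($V{\left(R \right)} = \left(-4 + R + 2 R^{2}\right) - 3 = -7 + R + 2 R^{2}$)
$\left(-251 + V{\left(f{\left(2 \right)} \right)}\right)^{2} = \left(-251 - \left(10 - 18\right)\right)^{2} = \left(-251 - -8\right)^{2} = \left(-251 + 8\right)^{2} = \left(-243\right)^{2} = 59049$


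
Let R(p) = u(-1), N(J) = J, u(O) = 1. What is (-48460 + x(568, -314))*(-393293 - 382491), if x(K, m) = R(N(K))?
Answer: 37593716856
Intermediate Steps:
R(p) = 1
x(K, m) = 1
(-48460 + x(568, -314))*(-393293 - 382491) = (-48460 + 1)*(-393293 - 382491) = -48459*(-775784) = 37593716856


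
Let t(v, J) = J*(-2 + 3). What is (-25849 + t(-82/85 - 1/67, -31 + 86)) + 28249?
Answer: 2455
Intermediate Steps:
t(v, J) = J (t(v, J) = J*1 = J)
(-25849 + t(-82/85 - 1/67, -31 + 86)) + 28249 = (-25849 + (-31 + 86)) + 28249 = (-25849 + 55) + 28249 = -25794 + 28249 = 2455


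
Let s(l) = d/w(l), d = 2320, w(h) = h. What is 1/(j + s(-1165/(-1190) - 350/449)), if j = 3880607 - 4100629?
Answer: -21317/4442289134 ≈ -4.7987e-6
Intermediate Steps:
j = -220022
s(l) = 2320/l
1/(j + s(-1165/(-1190) - 350/449)) = 1/(-220022 + 2320/(-1165/(-1190) - 350/449)) = 1/(-220022 + 2320/(-1165*(-1/1190) - 350*1/449)) = 1/(-220022 + 2320/(233/238 - 350/449)) = 1/(-220022 + 2320/(21317/106862)) = 1/(-220022 + 2320*(106862/21317)) = 1/(-220022 + 247919840/21317) = 1/(-4442289134/21317) = -21317/4442289134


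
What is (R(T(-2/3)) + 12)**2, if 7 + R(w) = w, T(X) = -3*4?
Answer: 49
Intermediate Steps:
T(X) = -12
R(w) = -7 + w
(R(T(-2/3)) + 12)**2 = ((-7 - 12) + 12)**2 = (-19 + 12)**2 = (-7)**2 = 49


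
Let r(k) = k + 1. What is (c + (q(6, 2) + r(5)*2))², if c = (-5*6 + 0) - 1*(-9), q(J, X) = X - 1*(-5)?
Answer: 4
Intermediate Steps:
r(k) = 1 + k
q(J, X) = 5 + X (q(J, X) = X + 5 = 5 + X)
c = -21 (c = (-30 + 0) + 9 = -30 + 9 = -21)
(c + (q(6, 2) + r(5)*2))² = (-21 + ((5 + 2) + (1 + 5)*2))² = (-21 + (7 + 6*2))² = (-21 + (7 + 12))² = (-21 + 19)² = (-2)² = 4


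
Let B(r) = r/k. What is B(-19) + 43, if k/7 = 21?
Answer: 6302/147 ≈ 42.871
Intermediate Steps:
k = 147 (k = 7*21 = 147)
B(r) = r/147
B(-19) + 43 = (1/147)*(-19) + 43 = -19/147 + 43 = 6302/147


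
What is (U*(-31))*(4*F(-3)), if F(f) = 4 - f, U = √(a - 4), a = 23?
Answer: -868*√19 ≈ -3783.5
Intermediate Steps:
U = √19 (U = √(23 - 4) = √19 ≈ 4.3589)
(U*(-31))*(4*F(-3)) = (√19*(-31))*(4*(4 - 1*(-3))) = (-31*√19)*(4*(4 + 3)) = (-31*√19)*(4*7) = -31*√19*28 = -868*√19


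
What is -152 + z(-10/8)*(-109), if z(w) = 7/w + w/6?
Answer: 57733/120 ≈ 481.11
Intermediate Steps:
z(w) = 7/w + w/6 (z(w) = 7/w + w*(⅙) = 7/w + w/6)
-152 + z(-10/8)*(-109) = -152 + (7/((-10/8)) + (-10/8)/6)*(-109) = -152 + (7/((-10*⅛)) + (-10*⅛)/6)*(-109) = -152 + (7/(-5/4) + (⅙)*(-5/4))*(-109) = -152 + (7*(-⅘) - 5/24)*(-109) = -152 + (-28/5 - 5/24)*(-109) = -152 - 697/120*(-109) = -152 + 75973/120 = 57733/120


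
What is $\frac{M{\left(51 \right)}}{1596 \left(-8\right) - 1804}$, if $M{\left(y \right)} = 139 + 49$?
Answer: $- \frac{47}{3643} \approx -0.012901$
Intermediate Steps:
$M{\left(y \right)} = 188$
$\frac{M{\left(51 \right)}}{1596 \left(-8\right) - 1804} = \frac{188}{1596 \left(-8\right) - 1804} = \frac{188}{-12768 - 1804} = \frac{188}{-14572} = 188 \left(- \frac{1}{14572}\right) = - \frac{47}{3643}$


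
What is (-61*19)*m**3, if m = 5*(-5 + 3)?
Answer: 1159000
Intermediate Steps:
m = -10 (m = 5*(-2) = -10)
(-61*19)*m**3 = -61*19*(-10)**3 = -1159*(-1000) = 1159000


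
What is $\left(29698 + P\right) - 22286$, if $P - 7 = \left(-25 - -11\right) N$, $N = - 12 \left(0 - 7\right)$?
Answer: $6243$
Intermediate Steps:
$N = 84$ ($N = \left(-12\right) \left(-7\right) = 84$)
$P = -1169$ ($P = 7 + \left(-25 - -11\right) 84 = 7 + \left(-25 + 11\right) 84 = 7 - 1176 = -1169$)
$\left(29698 + P\right) - 22286 = \left(29698 - 1169\right) - 22286 = 28529 - 22286 = 6243$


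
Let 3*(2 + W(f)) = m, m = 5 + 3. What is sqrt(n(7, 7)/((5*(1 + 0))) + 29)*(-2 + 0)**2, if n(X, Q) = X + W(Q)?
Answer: 4*sqrt(6870)/15 ≈ 22.103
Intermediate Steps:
m = 8
W(f) = 2/3 (W(f) = -2 + (1/3)*8 = -2 + 8/3 = 2/3)
n(X, Q) = 2/3 + X (n(X, Q) = X + 2/3 = 2/3 + X)
sqrt(n(7, 7)/((5*(1 + 0))) + 29)*(-2 + 0)**2 = sqrt((2/3 + 7)/((5*(1 + 0))) + 29)*(-2 + 0)**2 = sqrt(23/(3*((5*1))) + 29)*(-2)**2 = sqrt((23/3)/5 + 29)*4 = sqrt((23/3)*(1/5) + 29)*4 = sqrt(23/15 + 29)*4 = sqrt(458/15)*4 = (sqrt(6870)/15)*4 = 4*sqrt(6870)/15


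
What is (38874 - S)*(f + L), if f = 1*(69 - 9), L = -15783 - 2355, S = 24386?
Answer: -261914064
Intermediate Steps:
L = -18138
f = 60 (f = 1*60 = 60)
(38874 - S)*(f + L) = (38874 - 1*24386)*(60 - 18138) = (38874 - 24386)*(-18078) = 14488*(-18078) = -261914064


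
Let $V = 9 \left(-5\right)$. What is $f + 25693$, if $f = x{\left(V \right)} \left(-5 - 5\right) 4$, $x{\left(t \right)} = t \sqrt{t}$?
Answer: $25693 + 5400 i \sqrt{5} \approx 25693.0 + 12075.0 i$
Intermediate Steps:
$V = -45$
$x{\left(t \right)} = t^{\frac{3}{2}}$
$f = 5400 i \sqrt{5}$ ($f = \left(-45\right)^{\frac{3}{2}} \left(-5 - 5\right) 4 = - 135 i \sqrt{5} \left(\left(-10\right) 4\right) = - 135 i \sqrt{5} \left(-40\right) = 5400 i \sqrt{5} \approx 12075.0 i$)
$f + 25693 = 5400 i \sqrt{5} + 25693 = 25693 + 5400 i \sqrt{5}$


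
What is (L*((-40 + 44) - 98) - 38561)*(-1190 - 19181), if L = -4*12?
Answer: 693612179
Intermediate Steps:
L = -48
(L*((-40 + 44) - 98) - 38561)*(-1190 - 19181) = (-48*((-40 + 44) - 98) - 38561)*(-1190 - 19181) = (-48*(4 - 98) - 38561)*(-20371) = (-48*(-94) - 38561)*(-20371) = (4512 - 38561)*(-20371) = -34049*(-20371) = 693612179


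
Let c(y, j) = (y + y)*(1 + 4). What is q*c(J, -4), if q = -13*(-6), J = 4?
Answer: 3120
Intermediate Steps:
c(y, j) = 10*y (c(y, j) = (2*y)*5 = 10*y)
q = 78
q*c(J, -4) = 78*(10*4) = 78*40 = 3120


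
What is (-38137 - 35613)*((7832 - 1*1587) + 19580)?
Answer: -1904593750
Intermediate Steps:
(-38137 - 35613)*((7832 - 1*1587) + 19580) = -73750*((7832 - 1587) + 19580) = -73750*(6245 + 19580) = -73750*25825 = -1904593750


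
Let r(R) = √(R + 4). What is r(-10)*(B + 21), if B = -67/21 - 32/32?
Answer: 353*I*√6/21 ≈ 41.175*I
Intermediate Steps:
r(R) = √(4 + R)
B = -88/21 (B = -67*1/21 - 32*1/32 = -67/21 - 1 = -88/21 ≈ -4.1905)
r(-10)*(B + 21) = √(4 - 10)*(-88/21 + 21) = √(-6)*(353/21) = (I*√6)*(353/21) = 353*I*√6/21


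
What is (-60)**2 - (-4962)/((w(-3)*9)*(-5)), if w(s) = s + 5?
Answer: 53173/15 ≈ 3544.9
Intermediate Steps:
w(s) = 5 + s
(-60)**2 - (-4962)/((w(-3)*9)*(-5)) = (-60)**2 - (-4962)/(((5 - 3)*9)*(-5)) = 3600 - (-4962)/((2*9)*(-5)) = 3600 - (-4962)/(18*(-5)) = 3600 - (-4962)/(-90) = 3600 - (-4962)*(-1)/90 = 3600 - 1*827/15 = 3600 - 827/15 = 53173/15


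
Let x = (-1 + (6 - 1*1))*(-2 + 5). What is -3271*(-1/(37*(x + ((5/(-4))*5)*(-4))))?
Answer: 3271/1369 ≈ 2.3893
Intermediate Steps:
x = 12 (x = (-1 + (6 - 1))*3 = (-1 + 5)*3 = 4*3 = 12)
-3271*(-1/(37*(x + ((5/(-4))*5)*(-4)))) = -3271*(-1/(37*(12 + ((5/(-4))*5)*(-4)))) = -3271*(-1/(37*(12 + ((5*(-¼))*5)*(-4)))) = -3271*(-1/(37*(12 - 5/4*5*(-4)))) = -3271*(-1/(37*(12 - 25/4*(-4)))) = -3271*(-1/(37*(12 + 25))) = -3271/(37*(-37)) = -3271/(-1369) = -3271*(-1/1369) = 3271/1369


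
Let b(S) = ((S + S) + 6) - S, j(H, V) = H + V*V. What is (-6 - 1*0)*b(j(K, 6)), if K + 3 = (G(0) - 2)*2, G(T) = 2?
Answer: -234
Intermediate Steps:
K = -3 (K = -3 + (2 - 2)*2 = -3 + 0*2 = -3 + 0 = -3)
j(H, V) = H + V**2
b(S) = 6 + S (b(S) = (2*S + 6) - S = (6 + 2*S) - S = 6 + S)
(-6 - 1*0)*b(j(K, 6)) = (-6 - 1*0)*(6 + (-3 + 6**2)) = (-6 + 0)*(6 + (-3 + 36)) = -6*(6 + 33) = -6*39 = -234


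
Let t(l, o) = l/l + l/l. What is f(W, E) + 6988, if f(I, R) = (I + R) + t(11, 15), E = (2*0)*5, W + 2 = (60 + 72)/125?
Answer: 873632/125 ≈ 6989.1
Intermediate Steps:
W = -118/125 (W = -2 + (60 + 72)/125 = -2 + 132*(1/125) = -2 + 132/125 = -118/125 ≈ -0.94400)
E = 0 (E = 0*5 = 0)
t(l, o) = 2 (t(l, o) = 1 + 1 = 2)
f(I, R) = 2 + I + R (f(I, R) = (I + R) + 2 = 2 + I + R)
f(W, E) + 6988 = (2 - 118/125 + 0) + 6988 = 132/125 + 6988 = 873632/125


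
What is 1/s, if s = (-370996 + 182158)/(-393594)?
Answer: 65599/31473 ≈ 2.0843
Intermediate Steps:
s = 31473/65599 (s = -188838*(-1/393594) = 31473/65599 ≈ 0.47978)
1/s = 1/(31473/65599) = 65599/31473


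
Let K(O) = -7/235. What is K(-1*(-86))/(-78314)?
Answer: 7/18403790 ≈ 3.8036e-7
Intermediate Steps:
K(O) = -7/235 (K(O) = -7*1/235 = -7/235)
K(-1*(-86))/(-78314) = -7/235/(-78314) = -7/235*(-1/78314) = 7/18403790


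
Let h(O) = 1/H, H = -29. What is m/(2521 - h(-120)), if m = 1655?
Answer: 9599/14622 ≈ 0.65648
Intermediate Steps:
h(O) = -1/29 (h(O) = 1/(-29) = -1/29)
m/(2521 - h(-120)) = 1655/(2521 - 1*(-1/29)) = 1655/(2521 + 1/29) = 1655/(73110/29) = 1655*(29/73110) = 9599/14622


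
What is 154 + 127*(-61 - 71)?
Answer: -16610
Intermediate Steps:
154 + 127*(-61 - 71) = 154 + 127*(-132) = 154 - 16764 = -16610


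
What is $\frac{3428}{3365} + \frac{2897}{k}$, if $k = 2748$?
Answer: $\frac{19168549}{9247020} \approx 2.0729$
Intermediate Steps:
$\frac{3428}{3365} + \frac{2897}{k} = \frac{3428}{3365} + \frac{2897}{2748} = \frac{19168549}{9247020}$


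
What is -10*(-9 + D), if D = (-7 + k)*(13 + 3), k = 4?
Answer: 570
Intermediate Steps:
D = -48 (D = (-7 + 4)*(13 + 3) = -3*16 = -48)
-10*(-9 + D) = -10*(-9 - 48) = -10*(-57) = 570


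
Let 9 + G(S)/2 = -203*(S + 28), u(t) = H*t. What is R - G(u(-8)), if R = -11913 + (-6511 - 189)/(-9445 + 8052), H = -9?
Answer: 39992765/1393 ≈ 28710.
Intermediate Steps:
u(t) = -9*t
G(S) = -11386 - 406*S (G(S) = -18 + 2*(-203*(S + 28)) = -18 + 2*(-203*(28 + S)) = -18 + 2*(-5684 - 203*S) = -18 + (-11368 - 406*S) = -11386 - 406*S)
R = -16588109/1393 (R = -11913 - 6700/(-1393) = -11913 - 6700*(-1/1393) = -11913 + 6700/1393 = -16588109/1393 ≈ -11908.)
R - G(u(-8)) = -16588109/1393 - (-11386 - (-3654)*(-8)) = -16588109/1393 - (-11386 - 406*72) = -16588109/1393 - (-11386 - 29232) = -16588109/1393 - 1*(-40618) = -16588109/1393 + 40618 = 39992765/1393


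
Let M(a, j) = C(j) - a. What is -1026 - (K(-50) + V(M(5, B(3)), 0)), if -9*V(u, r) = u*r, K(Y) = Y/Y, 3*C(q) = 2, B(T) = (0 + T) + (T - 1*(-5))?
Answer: -1027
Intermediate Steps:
B(T) = 5 + 2*T (B(T) = T + (T + 5) = T + (5 + T) = 5 + 2*T)
C(q) = ⅔ (C(q) = (⅓)*2 = ⅔)
K(Y) = 1
M(a, j) = ⅔ - a
V(u, r) = -r*u/9 (V(u, r) = -u*r/9 = -r*u/9)
-1026 - (K(-50) + V(M(5, B(3)), 0)) = -1026 - (1 - ⅑*0*(⅔ - 1*5)) = -1026 - (1 - ⅑*0*(⅔ - 5)) = -1026 - (1 - ⅑*0*(-13/3)) = -1026 - (1 + 0) = -1026 - 1*1 = -1026 - 1 = -1027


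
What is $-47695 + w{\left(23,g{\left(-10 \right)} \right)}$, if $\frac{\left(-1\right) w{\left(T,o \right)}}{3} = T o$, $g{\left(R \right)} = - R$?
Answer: $-48385$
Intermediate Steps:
$w{\left(T,o \right)} = - 3 T o$
$-47695 + w{\left(23,g{\left(-10 \right)} \right)} = -47695 - 69 \left(\left(-1\right) \left(-10\right)\right) = -47695 - 69 \cdot 10 = -47695 - 690 = -48385$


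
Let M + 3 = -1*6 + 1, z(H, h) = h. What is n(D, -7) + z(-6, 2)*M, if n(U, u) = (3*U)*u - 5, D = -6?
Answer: 105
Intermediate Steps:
n(U, u) = -5 + 3*U*u (n(U, u) = 3*U*u - 5 = -5 + 3*U*u)
M = -8 (M = -3 + (-1*6 + 1) = -3 + (-6 + 1) = -3 - 5 = -8)
n(D, -7) + z(-6, 2)*M = (-5 + 3*(-6)*(-7)) + 2*(-8) = (-5 + 126) - 16 = 121 - 16 = 105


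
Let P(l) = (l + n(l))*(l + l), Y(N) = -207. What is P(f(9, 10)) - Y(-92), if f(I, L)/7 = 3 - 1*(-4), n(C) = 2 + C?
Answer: 10007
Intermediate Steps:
f(I, L) = 49 (f(I, L) = 7*(3 - 1*(-4)) = 7*(3 + 4) = 7*7 = 49)
P(l) = 2*l*(2 + 2*l) (P(l) = (l + (2 + l))*(l + l) = (2 + 2*l)*(2*l) = 2*l*(2 + 2*l))
P(f(9, 10)) - Y(-92) = 4*49*(1 + 49) - 1*(-207) = 4*49*50 + 207 = 9800 + 207 = 10007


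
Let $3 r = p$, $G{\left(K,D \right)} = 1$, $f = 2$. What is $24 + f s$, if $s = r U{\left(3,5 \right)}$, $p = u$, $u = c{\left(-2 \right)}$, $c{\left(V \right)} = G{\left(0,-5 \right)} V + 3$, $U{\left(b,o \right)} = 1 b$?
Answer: $26$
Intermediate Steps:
$U{\left(b,o \right)} = b$
$c{\left(V \right)} = 3 + V$ ($c{\left(V \right)} = 1 V + 3 = V + 3 = 3 + V$)
$u = 1$ ($u = 3 - 2 = 1$)
$p = 1$
$r = \frac{1}{3}$ ($r = \frac{1}{3} \cdot 1 = \frac{1}{3} \approx 0.33333$)
$s = 1$ ($s = \frac{1}{3} \cdot 3 = 1$)
$24 + f s = 24 + 2 \cdot 1 = 24 + 2 = 26$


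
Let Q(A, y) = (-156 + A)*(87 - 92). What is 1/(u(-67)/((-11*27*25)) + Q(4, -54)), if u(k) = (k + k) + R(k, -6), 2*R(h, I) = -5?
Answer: 4950/3762091 ≈ 0.0013158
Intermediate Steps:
R(h, I) = -5/2 (R(h, I) = (1/2)*(-5) = -5/2)
Q(A, y) = 780 - 5*A (Q(A, y) = (-156 + A)*(-5) = 780 - 5*A)
u(k) = -5/2 + 2*k (u(k) = (k + k) - 5/2 = 2*k - 5/2 = -5/2 + 2*k)
1/(u(-67)/((-11*27*25)) + Q(4, -54)) = 1/((-5/2 + 2*(-67))/((-11*27*25)) + (780 - 5*4)) = 1/((-5/2 - 134)/((-297*25)) + (780 - 20)) = 1/(-273/2/(-7425) + 760) = 1/(-273/2*(-1/7425) + 760) = 1/(91/4950 + 760) = 1/(3762091/4950) = 4950/3762091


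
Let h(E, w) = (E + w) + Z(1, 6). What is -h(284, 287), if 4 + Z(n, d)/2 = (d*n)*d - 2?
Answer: -631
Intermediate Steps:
Z(n, d) = -12 + 2*n*d² (Z(n, d) = -8 + 2*((d*n)*d - 2) = -8 + 2*(n*d² - 2) = -8 + 2*(-2 + n*d²) = -8 + (-4 + 2*n*d²) = -12 + 2*n*d²)
h(E, w) = 60 + E + w (h(E, w) = (E + w) + (-12 + 2*1*6²) = (E + w) + (-12 + 2*1*36) = (E + w) + (-12 + 72) = (E + w) + 60 = 60 + E + w)
-h(284, 287) = -(60 + 284 + 287) = -1*631 = -631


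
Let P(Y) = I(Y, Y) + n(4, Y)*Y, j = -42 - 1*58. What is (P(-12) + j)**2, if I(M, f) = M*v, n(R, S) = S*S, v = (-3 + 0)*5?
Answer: 2715904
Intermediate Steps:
v = -15 (v = -3*5 = -15)
n(R, S) = S**2
j = -100 (j = -42 - 58 = -100)
I(M, f) = -15*M (I(M, f) = M*(-15) = -15*M)
P(Y) = Y**3 - 15*Y (P(Y) = -15*Y + Y**2*Y = -15*Y + Y**3 = Y**3 - 15*Y)
(P(-12) + j)**2 = (-12*(-15 + (-12)**2) - 100)**2 = (-12*(-15 + 144) - 100)**2 = (-12*129 - 100)**2 = (-1548 - 100)**2 = (-1648)**2 = 2715904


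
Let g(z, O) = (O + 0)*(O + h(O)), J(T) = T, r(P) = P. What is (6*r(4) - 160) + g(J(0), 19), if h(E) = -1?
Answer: 206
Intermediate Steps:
g(z, O) = O*(-1 + O) (g(z, O) = (O + 0)*(O - 1) = O*(-1 + O))
(6*r(4) - 160) + g(J(0), 19) = (6*4 - 160) + 19*(-1 + 19) = (24 - 160) + 19*18 = -136 + 342 = 206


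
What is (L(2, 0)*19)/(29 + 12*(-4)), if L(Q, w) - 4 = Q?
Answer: -6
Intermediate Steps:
L(Q, w) = 4 + Q
(L(2, 0)*19)/(29 + 12*(-4)) = ((4 + 2)*19)/(29 + 12*(-4)) = (6*19)/(29 - 48) = 114/(-19) = 114*(-1/19) = -6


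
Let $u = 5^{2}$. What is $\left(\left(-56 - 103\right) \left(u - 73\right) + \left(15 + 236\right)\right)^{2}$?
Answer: $62141689$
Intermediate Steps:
$u = 25$
$\left(\left(-56 - 103\right) \left(u - 73\right) + \left(15 + 236\right)\right)^{2} = \left(\left(-56 - 103\right) \left(25 - 73\right) + \left(15 + 236\right)\right)^{2} = \left(\left(-159\right) \left(-48\right) + 251\right)^{2} = \left(7632 + 251\right)^{2} = 7883^{2} = 62141689$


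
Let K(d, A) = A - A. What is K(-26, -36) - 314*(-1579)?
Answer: 495806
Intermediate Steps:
K(d, A) = 0
K(-26, -36) - 314*(-1579) = 0 - 314*(-1579) = 0 + 495806 = 495806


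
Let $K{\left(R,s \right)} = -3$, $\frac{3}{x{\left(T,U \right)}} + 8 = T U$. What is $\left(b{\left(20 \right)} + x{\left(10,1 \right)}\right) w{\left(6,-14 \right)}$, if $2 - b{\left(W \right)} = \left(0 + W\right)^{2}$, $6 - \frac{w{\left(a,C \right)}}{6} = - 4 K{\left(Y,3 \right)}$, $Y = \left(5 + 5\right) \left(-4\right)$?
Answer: $14274$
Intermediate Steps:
$x{\left(T,U \right)} = \frac{3}{-8 + T U}$
$Y = -40$ ($Y = 10 \left(-4\right) = -40$)
$w{\left(a,C \right)} = -36$ ($w{\left(a,C \right)} = 36 - 6 \left(\left(-4\right) \left(-3\right)\right) = 36 - 72 = -36$)
$b{\left(W \right)} = 2 - W^{2}$ ($b{\left(W \right)} = 2 - \left(0 + W\right)^{2} = 2 - W^{2}$)
$\left(b{\left(20 \right)} + x{\left(10,1 \right)}\right) w{\left(6,-14 \right)} = \left(\left(2 - 20^{2}\right) + \frac{3}{-8 + 10 \cdot 1}\right) \left(-36\right) = \left(\left(2 - 400\right) + \frac{3}{-8 + 10}\right) \left(-36\right) = \left(\left(2 - 400\right) + \frac{3}{2}\right) \left(-36\right) = \left(-398 + 3 \cdot \frac{1}{2}\right) \left(-36\right) = \left(-398 + \frac{3}{2}\right) \left(-36\right) = \left(- \frac{793}{2}\right) \left(-36\right) = 14274$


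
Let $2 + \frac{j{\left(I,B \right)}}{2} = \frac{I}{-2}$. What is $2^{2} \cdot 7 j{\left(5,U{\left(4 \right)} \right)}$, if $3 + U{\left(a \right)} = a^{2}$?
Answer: $-252$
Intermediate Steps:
$U{\left(a \right)} = -3 + a^{2}$
$j{\left(I,B \right)} = -4 - I$ ($j{\left(I,B \right)} = -4 + 2 \frac{I}{-2} = -4 + 2 I \left(- \frac{1}{2}\right) = -4 + 2 \left(- \frac{I}{2}\right) = -4 - I$)
$2^{2} \cdot 7 j{\left(5,U{\left(4 \right)} \right)} = 2^{2} \cdot 7 \left(-4 - 5\right) = 4 \cdot 7 \left(-4 - 5\right) = 28 \left(-9\right) = -252$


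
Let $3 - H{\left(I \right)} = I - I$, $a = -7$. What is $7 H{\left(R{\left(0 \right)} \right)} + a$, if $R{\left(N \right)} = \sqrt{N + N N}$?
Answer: $14$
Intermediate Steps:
$R{\left(N \right)} = \sqrt{N + N^{2}}$
$H{\left(I \right)} = 3$ ($H{\left(I \right)} = 3 - \left(I - I\right) = 3 - 0 = 3 + 0 = 3$)
$7 H{\left(R{\left(0 \right)} \right)} + a = 7 \cdot 3 - 7 = 21 - 7 = 14$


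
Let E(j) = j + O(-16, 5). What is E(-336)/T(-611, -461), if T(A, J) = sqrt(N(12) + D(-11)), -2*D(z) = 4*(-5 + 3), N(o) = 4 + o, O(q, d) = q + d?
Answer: -347*sqrt(5)/10 ≈ -77.592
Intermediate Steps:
O(q, d) = d + q
D(z) = 4 (D(z) = -2*(-5 + 3) = -2*(-2) = -1/2*(-8) = 4)
T(A, J) = 2*sqrt(5) (T(A, J) = sqrt((4 + 12) + 4) = sqrt(16 + 4) = sqrt(20) = 2*sqrt(5))
E(j) = -11 + j (E(j) = j + (5 - 16) = j - 11 = -11 + j)
E(-336)/T(-611, -461) = (-11 - 336)/((2*sqrt(5))) = -347*sqrt(5)/10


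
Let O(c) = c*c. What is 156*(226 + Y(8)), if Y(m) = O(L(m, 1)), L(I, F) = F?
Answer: 35412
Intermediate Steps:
O(c) = c**2
Y(m) = 1 (Y(m) = 1**2 = 1)
156*(226 + Y(8)) = 156*(226 + 1) = 156*227 = 35412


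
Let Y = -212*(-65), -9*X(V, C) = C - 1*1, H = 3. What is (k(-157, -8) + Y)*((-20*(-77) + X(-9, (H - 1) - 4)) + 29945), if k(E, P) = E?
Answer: 428924696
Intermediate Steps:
X(V, C) = ⅑ - C/9 (X(V, C) = -(C - 1*1)/9 = -(C - 1)/9 = -(-1 + C)/9 = ⅑ - C/9)
Y = 13780
(k(-157, -8) + Y)*((-20*(-77) + X(-9, (H - 1) - 4)) + 29945) = (-157 + 13780)*((-20*(-77) + (⅑ - ((3 - 1) - 4)/9)) + 29945) = 13623*((1540 + (⅑ - (2 - 4)/9)) + 29945) = 13623*((1540 + (⅑ - ⅑*(-2))) + 29945) = 13623*((1540 + (⅑ + 2/9)) + 29945) = 13623*((1540 + ⅓) + 29945) = 13623*(4621/3 + 29945) = 13623*(94456/3) = 428924696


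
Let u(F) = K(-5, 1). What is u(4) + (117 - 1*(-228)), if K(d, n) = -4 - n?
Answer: 340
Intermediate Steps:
u(F) = -5 (u(F) = -4 - 1*1 = -4 - 1 = -5)
u(4) + (117 - 1*(-228)) = -5 + (117 - 1*(-228)) = -5 + (117 + 228) = -5 + 345 = 340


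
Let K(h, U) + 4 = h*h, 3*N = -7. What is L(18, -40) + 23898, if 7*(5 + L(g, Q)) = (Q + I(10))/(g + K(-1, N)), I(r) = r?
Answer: 167249/7 ≈ 23893.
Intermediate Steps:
N = -7/3 (N = (⅓)*(-7) = -7/3 ≈ -2.3333)
K(h, U) = -4 + h² (K(h, U) = -4 + h*h = -4 + h²)
L(g, Q) = -5 + (10 + Q)/(7*(-3 + g)) (L(g, Q) = -5 + ((Q + 10)/(g + (-4 + (-1)²)))/7 = -5 + ((10 + Q)/(g + (-4 + 1)))/7 = -5 + ((10 + Q)/(g - 3))/7 = -5 + ((10 + Q)/(-3 + g))/7 = -5 + (10 + Q)/(7*(-3 + g)))
L(18, -40) + 23898 = (115 - 40 - 35*18)/(7*(-3 + 18)) + 23898 = (⅐)*(115 - 40 - 630)/15 + 23898 = (⅐)*(1/15)*(-555) + 23898 = -37/7 + 23898 = 167249/7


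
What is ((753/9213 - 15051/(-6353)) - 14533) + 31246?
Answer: 326119499143/19510063 ≈ 16715.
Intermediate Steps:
((753/9213 - 15051/(-6353)) - 14533) + 31246 = ((753*(1/9213) - 15051*(-1/6353)) - 14533) + 31246 = ((251/3071 + 15051/6353) - 14533) + 31246 = (47816224/19510063 - 14533) + 31246 = -283491929355/19510063 + 31246 = 326119499143/19510063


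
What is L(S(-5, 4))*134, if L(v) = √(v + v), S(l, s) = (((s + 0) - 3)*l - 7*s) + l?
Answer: 268*I*√19 ≈ 1168.2*I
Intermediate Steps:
S(l, s) = l - 7*s + l*(-3 + s) (S(l, s) = ((s - 3)*l - 7*s) + l = ((-3 + s)*l - 7*s) + l = (l*(-3 + s) - 7*s) + l = (-7*s + l*(-3 + s)) + l = l - 7*s + l*(-3 + s))
L(v) = √2*√v (L(v) = √(2*v) = √2*√v)
L(S(-5, 4))*134 = (√2*√(-7*4 - 2*(-5) - 5*4))*134 = (√2*√(-28 + 10 - 20))*134 = (√2*√(-38))*134 = (√2*(I*√38))*134 = (2*I*√19)*134 = 268*I*√19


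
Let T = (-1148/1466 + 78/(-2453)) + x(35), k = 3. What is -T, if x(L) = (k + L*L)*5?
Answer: -11038555664/1798049 ≈ -6139.2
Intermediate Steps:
x(L) = 15 + 5*L² (x(L) = (3 + L*L)*5 = (3 + L²)*5 = 15 + 5*L²)
T = 11038555664/1798049 (T = (-1148/1466 + 78/(-2453)) + (15 + 5*35²) = (-1148*1/1466 + 78*(-1/2453)) + (15 + 5*1225) = (-574/733 - 78/2453) + (15 + 6125) = -1465196/1798049 + 6140 = 11038555664/1798049 ≈ 6139.2)
-T = -1*11038555664/1798049 = -11038555664/1798049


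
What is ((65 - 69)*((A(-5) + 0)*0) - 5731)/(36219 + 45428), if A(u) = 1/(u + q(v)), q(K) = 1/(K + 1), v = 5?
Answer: -5731/81647 ≈ -0.070192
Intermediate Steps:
q(K) = 1/(1 + K)
A(u) = 1/(⅙ + u) (A(u) = 1/(u + 1/(1 + 5)) = 1/(u + 1/6) = 1/(u + ⅙) = 1/(⅙ + u))
((65 - 69)*((A(-5) + 0)*0) - 5731)/(36219 + 45428) = ((65 - 69)*((6/(1 + 6*(-5)) + 0)*0) - 5731)/(36219 + 45428) = (-4*(6/(1 - 30) + 0)*0 - 5731)/81647 = (-4*(6/(-29) + 0)*0 - 5731)*(1/81647) = (-4*(6*(-1/29) + 0)*0 - 5731)*(1/81647) = (-4*(-6/29 + 0)*0 - 5731)*(1/81647) = (-(-24)*0/29 - 5731)*(1/81647) = (-4*0 - 5731)*(1/81647) = (0 - 5731)*(1/81647) = -5731*1/81647 = -5731/81647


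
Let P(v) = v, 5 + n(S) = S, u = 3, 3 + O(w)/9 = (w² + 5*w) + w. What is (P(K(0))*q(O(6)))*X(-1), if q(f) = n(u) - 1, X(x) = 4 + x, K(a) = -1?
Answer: 9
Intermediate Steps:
O(w) = -27 + 9*w² + 54*w (O(w) = -27 + 9*((w² + 5*w) + w) = -27 + 9*(w² + 6*w) = -27 + (9*w² + 54*w) = -27 + 9*w² + 54*w)
n(S) = -5 + S
q(f) = -3 (q(f) = (-5 + 3) - 1 = -2 - 1 = -3)
(P(K(0))*q(O(6)))*X(-1) = (-1*(-3))*(4 - 1) = 3*3 = 9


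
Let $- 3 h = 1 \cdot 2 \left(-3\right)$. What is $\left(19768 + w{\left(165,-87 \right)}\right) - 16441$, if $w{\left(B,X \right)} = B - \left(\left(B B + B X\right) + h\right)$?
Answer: $-9380$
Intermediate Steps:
$h = 2$ ($h = - \frac{1 \cdot 2 \left(-3\right)}{3} = - \frac{2 \left(-3\right)}{3} = \left(- \frac{1}{3}\right) \left(-6\right) = 2$)
$w{\left(B,X \right)} = -2 + B - B^{2} - B X$ ($w{\left(B,X \right)} = B - \left(\left(B B + B X\right) + 2\right) = B - \left(\left(B^{2} + B X\right) + 2\right) = B - \left(2 + B^{2} + B X\right) = -2 + B - B^{2} - B X$)
$\left(19768 + w{\left(165,-87 \right)}\right) - 16441 = \left(19768 - \left(27062 - 14355\right)\right) - 16441 = \left(19768 + \left(-2 + 165 - 27225 + 14355\right)\right) - 16441 = \left(19768 - 12707\right) - 16441 = 7061 - 16441 = -9380$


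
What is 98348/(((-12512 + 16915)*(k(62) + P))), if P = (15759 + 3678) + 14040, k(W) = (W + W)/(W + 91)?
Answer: 885132/1326625195 ≈ 0.00066721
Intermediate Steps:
k(W) = 2*W/(91 + W) (k(W) = (2*W)/(91 + W) = 2*W/(91 + W))
P = 33477 (P = 19437 + 14040 = 33477)
98348/(((-12512 + 16915)*(k(62) + P))) = 98348/(((-12512 + 16915)*(2*62/(91 + 62) + 33477))) = 98348/((4403*(2*62/153 + 33477))) = 98348/((4403*(2*62*(1/153) + 33477))) = 98348/((4403*(124/153 + 33477))) = 98348/((4403*(5122105/153))) = 98348/(1326625195/9) = 98348*(9/1326625195) = 885132/1326625195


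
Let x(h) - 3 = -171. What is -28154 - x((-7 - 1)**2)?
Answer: -27986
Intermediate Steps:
x(h) = -168 (x(h) = 3 - 171 = -168)
-28154 - x((-7 - 1)**2) = -28154 - 1*(-168) = -28154 + 168 = -27986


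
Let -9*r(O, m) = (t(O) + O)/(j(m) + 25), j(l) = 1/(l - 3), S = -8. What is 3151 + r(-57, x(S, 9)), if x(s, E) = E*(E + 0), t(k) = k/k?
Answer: 18444259/5853 ≈ 3151.3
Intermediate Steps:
t(k) = 1
j(l) = 1/(-3 + l)
x(s, E) = E² (x(s, E) = E*E = E²)
r(O, m) = -(1 + O)/(9*(25 + 1/(-3 + m))) (r(O, m) = -(1 + O)/(9*(1/(-3 + m) + 25)) = -(1 + O)/(9*(25 + 1/(-3 + m))))
3151 + r(-57, x(S, 9)) = 3151 - (1 - 57)*(-3 + 9²)/(-666 + 225*9²) = 3151 - 1*(-56)*(-3 + 81)/(-666 + 225*81) = 3151 - 1*(-56)*78/(-666 + 18225) = 3151 - 1*(-56)*78/17559 = 3151 - 1*1/17559*(-56)*78 = 3151 + 1456/5853 = 18444259/5853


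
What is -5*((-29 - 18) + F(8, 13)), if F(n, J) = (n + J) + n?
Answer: 90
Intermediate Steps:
F(n, J) = J + 2*n (F(n, J) = (J + n) + n = J + 2*n)
-5*((-29 - 18) + F(8, 13)) = -5*((-29 - 18) + (13 + 2*8)) = -5*(-47 + (13 + 16)) = -5*(-47 + 29) = -5*(-18) = 90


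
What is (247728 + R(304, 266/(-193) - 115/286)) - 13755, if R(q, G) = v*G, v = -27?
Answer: 12917494971/55198 ≈ 2.3402e+5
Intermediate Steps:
R(q, G) = -27*G
(247728 + R(304, 266/(-193) - 115/286)) - 13755 = (247728 - 27*(266/(-193) - 115/286)) - 13755 = (247728 - 27*(266*(-1/193) - 115*1/286)) - 13755 = (247728 - 27*(-266/193 - 115/286)) - 13755 = (247728 - 27*(-98271/55198)) - 13755 = (247728 + 2653317/55198) - 13755 = 13676743461/55198 - 13755 = 12917494971/55198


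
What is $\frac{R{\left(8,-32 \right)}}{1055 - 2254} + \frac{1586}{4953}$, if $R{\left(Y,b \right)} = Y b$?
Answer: $\frac{243814}{456819} \approx 0.53372$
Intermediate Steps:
$\frac{R{\left(8,-32 \right)}}{1055 - 2254} + \frac{1586}{4953} = \frac{8 \left(-32\right)}{1055 - 2254} + \frac{1586}{4953} = - \frac{256}{-1199} + 1586 \cdot \frac{1}{4953} = \left(-256\right) \left(- \frac{1}{1199}\right) + \frac{122}{381} = \frac{256}{1199} + \frac{122}{381} = \frac{243814}{456819}$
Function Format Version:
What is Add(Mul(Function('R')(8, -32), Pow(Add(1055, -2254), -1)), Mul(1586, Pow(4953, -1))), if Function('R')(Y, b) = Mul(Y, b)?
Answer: Rational(243814, 456819) ≈ 0.53372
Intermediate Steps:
Add(Mul(Function('R')(8, -32), Pow(Add(1055, -2254), -1)), Mul(1586, Pow(4953, -1))) = Add(Mul(Mul(8, -32), Pow(Add(1055, -2254), -1)), Mul(1586, Pow(4953, -1))) = Add(Mul(-256, Pow(-1199, -1)), Mul(1586, Rational(1, 4953))) = Add(Mul(-256, Rational(-1, 1199)), Rational(122, 381)) = Add(Rational(256, 1199), Rational(122, 381)) = Rational(243814, 456819)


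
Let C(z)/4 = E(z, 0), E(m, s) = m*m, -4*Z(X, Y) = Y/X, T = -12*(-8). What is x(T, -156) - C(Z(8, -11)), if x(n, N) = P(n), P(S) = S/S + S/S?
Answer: 391/256 ≈ 1.5273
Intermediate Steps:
T = 96
P(S) = 2 (P(S) = 1 + 1 = 2)
x(n, N) = 2
Z(X, Y) = -Y/(4*X)
E(m, s) = m²
C(z) = 4*z²
x(T, -156) - C(Z(8, -11)) = 2 - 4*(-¼*(-11)/8)² = 2 - 4*(-¼*(-11)*⅛)² = 2 - 4*(11/32)² = 2 - 4*121/1024 = 2 - 1*121/256 = 2 - 121/256 = 391/256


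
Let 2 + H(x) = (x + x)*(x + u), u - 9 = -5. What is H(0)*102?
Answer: -204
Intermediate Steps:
u = 4 (u = 9 - 5 = 4)
H(x) = -2 + 2*x*(4 + x) (H(x) = -2 + (x + x)*(x + 4) = -2 + (2*x)*(4 + x) = -2 + 2*x*(4 + x))
H(0)*102 = (-2 + 2*0² + 8*0)*102 = (-2 + 2*0 + 0)*102 = (-2 + 0 + 0)*102 = -2*102 = -204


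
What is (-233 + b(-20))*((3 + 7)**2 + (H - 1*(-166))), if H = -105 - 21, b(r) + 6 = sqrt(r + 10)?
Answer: -33460 + 140*I*sqrt(10) ≈ -33460.0 + 442.72*I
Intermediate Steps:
b(r) = -6 + sqrt(10 + r) (b(r) = -6 + sqrt(r + 10) = -6 + sqrt(10 + r))
H = -126
(-233 + b(-20))*((3 + 7)**2 + (H - 1*(-166))) = (-233 + (-6 + sqrt(10 - 20)))*((3 + 7)**2 + (-126 - 1*(-166))) = (-233 + (-6 + sqrt(-10)))*(10**2 + (-126 + 166)) = (-233 + (-6 + I*sqrt(10)))*(100 + 40) = (-239 + I*sqrt(10))*140 = -33460 + 140*I*sqrt(10)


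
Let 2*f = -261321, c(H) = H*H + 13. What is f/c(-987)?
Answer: -261321/1948364 ≈ -0.13412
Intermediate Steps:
c(H) = 13 + H**2 (c(H) = H**2 + 13 = 13 + H**2)
f = -261321/2 (f = (1/2)*(-261321) = -261321/2 ≈ -1.3066e+5)
f/c(-987) = -261321/(2*(13 + (-987)**2)) = -261321/(2*(13 + 974169)) = -261321/2/974182 = -261321/2*1/974182 = -261321/1948364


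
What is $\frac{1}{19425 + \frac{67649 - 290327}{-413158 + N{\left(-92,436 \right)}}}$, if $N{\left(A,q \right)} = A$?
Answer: $\frac{68875}{1337933988} \approx 5.1479 \cdot 10^{-5}$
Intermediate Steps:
$\frac{1}{19425 + \frac{67649 - 290327}{-413158 + N{\left(-92,436 \right)}}} = \frac{1}{19425 + \frac{67649 - 290327}{-413158 - 92}} = \frac{1}{19425 + \frac{67649 - 290327}{-413250}} = \frac{1}{19425 + \left(67649 - 290327\right) \left(- \frac{1}{413250}\right)} = \frac{1}{19425 - - \frac{37113}{68875}} = \frac{1}{19425 + \frac{37113}{68875}} = \frac{1}{\frac{1337933988}{68875}} = \frac{68875}{1337933988}$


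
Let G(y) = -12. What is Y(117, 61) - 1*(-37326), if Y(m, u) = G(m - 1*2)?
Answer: 37314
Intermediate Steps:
Y(m, u) = -12
Y(117, 61) - 1*(-37326) = -12 - 1*(-37326) = -12 + 37326 = 37314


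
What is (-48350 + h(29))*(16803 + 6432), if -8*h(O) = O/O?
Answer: -8987321235/8 ≈ -1.1234e+9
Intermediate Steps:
h(O) = -⅛ (h(O) = -O/(8*O) = -⅛*1 = -⅛)
(-48350 + h(29))*(16803 + 6432) = (-48350 - ⅛)*(16803 + 6432) = -386801/8*23235 = -8987321235/8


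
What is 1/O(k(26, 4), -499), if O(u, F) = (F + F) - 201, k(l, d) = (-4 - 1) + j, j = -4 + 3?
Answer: -1/1199 ≈ -0.00083403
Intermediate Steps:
j = -1
k(l, d) = -6 (k(l, d) = (-4 - 1) - 1 = -5 - 1 = -6)
O(u, F) = -201 + 2*F (O(u, F) = 2*F - 201 = -201 + 2*F)
1/O(k(26, 4), -499) = 1/(-201 + 2*(-499)) = 1/(-201 - 998) = 1/(-1199) = -1/1199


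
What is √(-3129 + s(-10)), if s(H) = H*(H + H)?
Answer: I*√2929 ≈ 54.12*I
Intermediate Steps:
s(H) = 2*H² (s(H) = H*(2*H) = 2*H²)
√(-3129 + s(-10)) = √(-3129 + 2*(-10)²) = √(-3129 + 2*100) = √(-3129 + 200) = √(-2929) = I*√2929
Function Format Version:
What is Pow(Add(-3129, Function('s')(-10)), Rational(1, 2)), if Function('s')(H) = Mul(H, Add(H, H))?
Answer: Mul(I, Pow(2929, Rational(1, 2))) ≈ Mul(54.120, I)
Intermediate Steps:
Function('s')(H) = Mul(2, Pow(H, 2)) (Function('s')(H) = Mul(H, Mul(2, H)) = Mul(2, Pow(H, 2)))
Pow(Add(-3129, Function('s')(-10)), Rational(1, 2)) = Pow(Add(-3129, Mul(2, Pow(-10, 2))), Rational(1, 2)) = Pow(Add(-3129, Mul(2, 100)), Rational(1, 2)) = Pow(Add(-3129, 200), Rational(1, 2)) = Pow(-2929, Rational(1, 2)) = Mul(I, Pow(2929, Rational(1, 2)))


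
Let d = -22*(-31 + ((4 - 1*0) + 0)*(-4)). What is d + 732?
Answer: 1766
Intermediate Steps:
d = 1034 (d = -22*(-31 + ((4 + 0) + 0)*(-4)) = -22*(-31 + (4 + 0)*(-4)) = -22*(-31 + 4*(-4)) = -22*(-31 - 16) = -22*(-47) = 1034)
d + 732 = 1034 + 732 = 1766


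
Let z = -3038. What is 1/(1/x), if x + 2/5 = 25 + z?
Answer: -15067/5 ≈ -3013.4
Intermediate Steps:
x = -15067/5 (x = -⅖ + (25 - 3038) = -⅖ - 3013 = -15067/5 ≈ -3013.4)
1/(1/x) = 1/(1/(-15067/5)) = 1/(-5/15067) = -15067/5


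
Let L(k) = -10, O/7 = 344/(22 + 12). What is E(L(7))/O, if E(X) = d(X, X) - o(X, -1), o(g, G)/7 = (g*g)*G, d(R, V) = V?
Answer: 5865/602 ≈ 9.7425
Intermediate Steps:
o(g, G) = 7*G*g² (o(g, G) = 7*((g*g)*G) = 7*(g²*G) = 7*(G*g²) = 7*G*g²)
O = 1204/17 (O = 7*(344/(22 + 12)) = 7*(344/34) = 7*(344*(1/34)) = 7*(172/17) = 1204/17 ≈ 70.823)
E(X) = X + 7*X² (E(X) = X - 7*(-1)*X² = X - (-7)*X² = X + 7*X²)
E(L(7))/O = (-10*(1 + 7*(-10)))/(1204/17) = -10*(1 - 70)*(17/1204) = -10*(-69)*(17/1204) = 690*(17/1204) = 5865/602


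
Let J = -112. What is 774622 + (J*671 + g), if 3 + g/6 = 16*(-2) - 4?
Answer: 699236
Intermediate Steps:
g = -234 (g = -18 + 6*(16*(-2) - 4) = -18 + 6*(-32 - 4) = -18 + 6*(-36) = -18 - 216 = -234)
774622 + (J*671 + g) = 774622 + (-112*671 - 234) = 774622 + (-75152 - 234) = 774622 - 75386 = 699236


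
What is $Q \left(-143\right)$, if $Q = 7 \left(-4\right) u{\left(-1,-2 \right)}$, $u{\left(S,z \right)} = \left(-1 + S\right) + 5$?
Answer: $12012$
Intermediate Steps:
$u{\left(S,z \right)} = 4 + S$
$Q = -84$ ($Q = 7 \left(-4\right) \left(4 - 1\right) = \left(-28\right) 3 = -84$)
$Q \left(-143\right) = \left(-84\right) \left(-143\right) = 12012$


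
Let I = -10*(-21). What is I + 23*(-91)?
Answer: -1883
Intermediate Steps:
I = 210
I + 23*(-91) = 210 + 23*(-91) = 210 - 2093 = -1883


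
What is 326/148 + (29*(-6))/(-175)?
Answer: 41401/12950 ≈ 3.1970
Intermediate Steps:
326/148 + (29*(-6))/(-175) = 326*(1/148) - 174*(-1/175) = 163/74 + 174/175 = 41401/12950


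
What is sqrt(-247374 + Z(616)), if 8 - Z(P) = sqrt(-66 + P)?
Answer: sqrt(-247366 - 5*sqrt(22)) ≈ 497.38*I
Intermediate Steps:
Z(P) = 8 - sqrt(-66 + P)
sqrt(-247374 + Z(616)) = sqrt(-247374 + (8 - sqrt(-66 + 616))) = sqrt(-247374 + (8 - sqrt(550))) = sqrt(-247374 + (8 - 5*sqrt(22))) = sqrt(-247366 - 5*sqrt(22))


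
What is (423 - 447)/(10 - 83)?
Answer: 24/73 ≈ 0.32877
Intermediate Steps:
(423 - 447)/(10 - 83) = -24/(-73) = -24*(-1/73) = 24/73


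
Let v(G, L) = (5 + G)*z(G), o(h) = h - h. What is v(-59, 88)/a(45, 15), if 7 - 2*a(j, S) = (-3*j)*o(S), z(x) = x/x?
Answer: -108/7 ≈ -15.429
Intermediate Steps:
o(h) = 0
z(x) = 1
a(j, S) = 7/2 (a(j, S) = 7/2 - (-3*j)*0/2 = 7/2 - 1/2*0 = 7/2 + 0 = 7/2)
v(G, L) = 5 + G (v(G, L) = (5 + G)*1 = 5 + G)
v(-59, 88)/a(45, 15) = (5 - 59)/(7/2) = -54*2/7 = -108/7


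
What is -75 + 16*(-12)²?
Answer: 2229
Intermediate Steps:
-75 + 16*(-12)² = -75 + 16*144 = -75 + 2304 = 2229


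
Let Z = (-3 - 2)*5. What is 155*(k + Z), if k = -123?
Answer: -22940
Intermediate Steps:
Z = -25 (Z = -5*5 = -25)
155*(k + Z) = 155*(-123 - 25) = 155*(-148) = -22940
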